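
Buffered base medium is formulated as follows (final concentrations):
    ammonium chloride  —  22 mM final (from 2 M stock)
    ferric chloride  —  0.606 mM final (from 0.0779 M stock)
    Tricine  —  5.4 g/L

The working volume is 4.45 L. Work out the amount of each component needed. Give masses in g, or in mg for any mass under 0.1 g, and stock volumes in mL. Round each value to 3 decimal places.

Scale factor relative to 1 L: 4.45.
ammonium chloride: V = C2·V2/C1 = 22 mM × 4450 mL ÷ 2000 mM = 48.950 mL
ferric chloride: C1V1 = C2V2 → 0.606 mM × 4450 mL ÷ 77.9 mM = 34.617 mL
Tricine: 5.4 g/L × 4.45 L = 24.030 g

ammonium chloride 48.950 mL; ferric chloride 34.617 mL; Tricine 24.030 g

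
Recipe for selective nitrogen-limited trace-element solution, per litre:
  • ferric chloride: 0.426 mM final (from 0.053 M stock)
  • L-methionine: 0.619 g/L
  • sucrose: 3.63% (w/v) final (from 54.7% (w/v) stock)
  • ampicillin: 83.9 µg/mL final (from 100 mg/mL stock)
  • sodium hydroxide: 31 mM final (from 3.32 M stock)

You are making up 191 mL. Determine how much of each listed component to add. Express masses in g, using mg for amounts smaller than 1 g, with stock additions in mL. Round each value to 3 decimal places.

Working volume: 191 mL = 0.191 L.
ferric chloride: C1V1 = C2V2 → 0.426 mM × 191 mL ÷ 53 mM = 1.535 mL
L-methionine: 0.619 g/L × 0.191 L = 0.118229 g = 118.229 mg
sucrose: dilute stock: 3.63% ÷ 54.7% × 191 mL = 12.675 mL
ampicillin: dilute stock: 83.9 µg/mL × 191 mL ÷ 100000 µg/mL = 0.160 mL
sodium hydroxide: C1V1 = C2V2 → 31 mM × 191 mL ÷ 3320 mM = 1.783 mL

ferric chloride 1.535 mL; L-methionine 118.229 mg; sucrose 12.675 mL; ampicillin 0.160 mL; sodium hydroxide 1.783 mL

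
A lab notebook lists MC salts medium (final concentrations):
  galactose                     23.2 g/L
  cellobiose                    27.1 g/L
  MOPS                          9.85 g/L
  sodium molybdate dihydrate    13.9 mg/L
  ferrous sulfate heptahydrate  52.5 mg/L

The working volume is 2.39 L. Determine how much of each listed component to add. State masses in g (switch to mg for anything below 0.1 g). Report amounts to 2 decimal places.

Working volume: 2.39 L.
galactose: 23.2 g/L × 2.39 L = 55.45 g
cellobiose: 27.1 g/L × 2.39 L = 64.77 g
MOPS: 9.85 g/L × 2.39 L = 23.54 g
sodium molybdate dihydrate: 13.9 mg/L × 2.39 L = 33.22 mg
ferrous sulfate heptahydrate: 52.5 mg/L × 2.39 L = 125.475 mg = 0.13 g

galactose 55.45 g; cellobiose 64.77 g; MOPS 23.54 g; sodium molybdate dihydrate 33.22 mg; ferrous sulfate heptahydrate 0.13 g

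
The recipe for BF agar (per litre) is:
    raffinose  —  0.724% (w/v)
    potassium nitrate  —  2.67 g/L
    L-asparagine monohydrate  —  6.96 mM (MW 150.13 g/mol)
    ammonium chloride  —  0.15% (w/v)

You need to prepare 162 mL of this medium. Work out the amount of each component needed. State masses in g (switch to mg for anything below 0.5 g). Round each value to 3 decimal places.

raffinose 1.173 g; potassium nitrate 432.540 mg; L-asparagine monohydrate 169.275 mg; ammonium chloride 243.000 mg

Target volume = 162 mL = 0.162 L.
raffinose: 0.724% w/v = 7.24 g/L → 7.24 × 0.162 L = 1.173 g
potassium nitrate: 2.67 g/L × 0.162 L = 0.43254 g = 432.540 mg
L-asparagine monohydrate: 6.96 mmol/L × 150.13 mg/mmol × 0.162 L = 169.275 mg
ammonium chloride: 0.15 g per 100 mL × 162 mL ÷ 100 = 0.243 g = 243.000 mg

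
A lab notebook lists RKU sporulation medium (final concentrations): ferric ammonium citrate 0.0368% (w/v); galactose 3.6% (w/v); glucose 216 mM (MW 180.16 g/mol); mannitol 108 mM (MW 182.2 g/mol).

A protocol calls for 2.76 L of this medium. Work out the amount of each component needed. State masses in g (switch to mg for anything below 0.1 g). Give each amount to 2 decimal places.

Scale factor relative to 1 L: 2.76.
ferric ammonium citrate: 0.0368% w/v = 0.368 g/L → 0.368 × 2.76 L = 1.02 g
galactose: 3.6 g per 100 mL × 2760 mL ÷ 100 = 99.36 g
glucose: 216 mmol/L × 180.16 g/mol × 2.76 L ÷ 1000 = 107.40 g
mannitol: 108 mmol/L × 182.2 g/mol × 2.76 L ÷ 1000 = 54.31 g

ferric ammonium citrate 1.02 g; galactose 99.36 g; glucose 107.40 g; mannitol 54.31 g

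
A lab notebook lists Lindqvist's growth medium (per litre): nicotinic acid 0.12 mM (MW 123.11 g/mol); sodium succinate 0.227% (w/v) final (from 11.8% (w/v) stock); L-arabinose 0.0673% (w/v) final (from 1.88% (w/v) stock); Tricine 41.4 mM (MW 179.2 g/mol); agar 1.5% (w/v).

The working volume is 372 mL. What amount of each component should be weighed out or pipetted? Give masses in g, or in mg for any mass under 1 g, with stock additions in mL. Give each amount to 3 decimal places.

nicotinic acid 5.496 mg; sodium succinate 7.156 mL; L-arabinose 13.317 mL; Tricine 2.760 g; agar 5.580 g

Working volume: 372 mL = 0.372 L.
nicotinic acid: 0.12 mmol/L × 123.11 mg/mmol × 0.372 L = 5.496 mg
sodium succinate: V = C2·V2/C1 = 0.227% ÷ 11.8% × 372 mL = 7.156 mL
L-arabinose: C1V1 = C2V2 → 0.0673% ÷ 1.88% × 372 mL = 13.317 mL
Tricine: 41.4 mmol/L × 179.2 g/mol × 0.372 L ÷ 1000 = 2.760 g
agar: 1.5 g per 100 mL × 372 mL ÷ 100 = 5.580 g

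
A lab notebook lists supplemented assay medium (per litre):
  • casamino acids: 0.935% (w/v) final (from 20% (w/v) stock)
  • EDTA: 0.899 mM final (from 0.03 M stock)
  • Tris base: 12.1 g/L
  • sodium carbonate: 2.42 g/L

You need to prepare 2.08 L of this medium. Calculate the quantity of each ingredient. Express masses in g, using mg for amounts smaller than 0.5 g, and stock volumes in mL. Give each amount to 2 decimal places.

Working volume: 2.08 L.
casamino acids: C1V1 = C2V2 → 0.935% ÷ 20% × 2080 mL = 97.24 mL
EDTA: V = C2·V2/C1 = 0.899 mM × 2080 mL ÷ 30 mM = 62.33 mL
Tris base: 12.1 g/L × 2.08 L = 25.17 g
sodium carbonate: 2.42 g/L × 2.08 L = 5.03 g

casamino acids 97.24 mL; EDTA 62.33 mL; Tris base 25.17 g; sodium carbonate 5.03 g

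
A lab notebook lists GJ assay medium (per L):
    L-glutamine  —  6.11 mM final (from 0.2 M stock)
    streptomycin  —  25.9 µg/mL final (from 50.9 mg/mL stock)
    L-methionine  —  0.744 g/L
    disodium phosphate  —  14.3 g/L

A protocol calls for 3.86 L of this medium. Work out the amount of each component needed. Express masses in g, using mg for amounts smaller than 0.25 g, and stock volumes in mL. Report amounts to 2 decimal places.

L-glutamine 117.92 mL; streptomycin 1.96 mL; L-methionine 2.87 g; disodium phosphate 55.20 g

Scale factor relative to 1 L: 3.86.
L-glutamine: V = C2·V2/C1 = 6.11 mM × 3860 mL ÷ 200 mM = 117.92 mL
streptomycin: C1V1 = C2V2 → 25.9 µg/mL × 3860 mL ÷ 50900 µg/mL = 1.96 mL
L-methionine: 0.744 g/L × 3.86 L = 2.87 g
disodium phosphate: 14.3 g/L × 3.86 L = 55.20 g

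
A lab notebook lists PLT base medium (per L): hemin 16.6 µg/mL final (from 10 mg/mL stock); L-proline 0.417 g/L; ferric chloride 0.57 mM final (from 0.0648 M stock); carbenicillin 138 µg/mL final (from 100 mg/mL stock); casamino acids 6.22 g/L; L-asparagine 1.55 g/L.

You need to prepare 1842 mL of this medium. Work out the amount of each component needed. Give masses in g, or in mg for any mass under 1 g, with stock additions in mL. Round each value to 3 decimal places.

hemin 3.058 mL; L-proline 768.114 mg; ferric chloride 16.203 mL; carbenicillin 2.542 mL; casamino acids 11.457 g; L-asparagine 2.855 g

Scale factor relative to 1 L: 1.842.
hemin: dilute stock: 16.6 µg/mL × 1842 mL ÷ 10000 µg/mL = 3.058 mL
L-proline: 0.417 g/L × 1.842 L = 0.768114 g = 768.114 mg
ferric chloride: dilute stock: 0.57 mM × 1842 mL ÷ 64.8 mM = 16.203 mL
carbenicillin: dilute stock: 138 µg/mL × 1842 mL ÷ 100000 µg/mL = 2.542 mL
casamino acids: 6.22 g/L × 1.842 L = 11.457 g
L-asparagine: 1.55 g/L × 1.842 L = 2.855 g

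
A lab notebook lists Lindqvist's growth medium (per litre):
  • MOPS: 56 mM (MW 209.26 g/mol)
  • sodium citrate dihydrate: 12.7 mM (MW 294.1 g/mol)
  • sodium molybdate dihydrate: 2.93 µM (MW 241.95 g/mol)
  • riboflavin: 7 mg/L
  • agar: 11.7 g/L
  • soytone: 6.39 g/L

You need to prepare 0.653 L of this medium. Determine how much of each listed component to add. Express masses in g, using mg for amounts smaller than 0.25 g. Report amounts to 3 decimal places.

Scale factor relative to 1 L: 0.653.
MOPS: 56 mmol/L × 209.26 g/mol × 0.653 L ÷ 1000 = 7.652 g
sodium citrate dihydrate: 12.7 mmol/L × 294.1 g/mol × 0.653 L ÷ 1000 = 2.439 g
sodium molybdate dihydrate: 2.93 µmol/L × 241.95 g/mol × 0.653 L ÷ 1000 = 0.463 mg
riboflavin: 7 mg/L × 0.653 L = 4.571 mg
agar: 11.7 g/L × 0.653 L = 7.640 g
soytone: 6.39 g/L × 0.653 L = 4.173 g

MOPS 7.652 g; sodium citrate dihydrate 2.439 g; sodium molybdate dihydrate 0.463 mg; riboflavin 4.571 mg; agar 7.640 g; soytone 4.173 g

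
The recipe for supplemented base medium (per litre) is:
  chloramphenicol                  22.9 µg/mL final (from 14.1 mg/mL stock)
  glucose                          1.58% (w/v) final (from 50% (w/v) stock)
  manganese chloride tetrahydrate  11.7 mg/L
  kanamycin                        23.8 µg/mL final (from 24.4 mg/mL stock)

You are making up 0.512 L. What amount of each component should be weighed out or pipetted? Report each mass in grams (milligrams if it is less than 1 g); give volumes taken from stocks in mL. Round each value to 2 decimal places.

chloramphenicol 0.83 mL; glucose 16.18 mL; manganese chloride tetrahydrate 5.99 mg; kanamycin 0.50 mL

Scale factor relative to 1 L: 0.512.
chloramphenicol: dilute stock: 22.9 µg/mL × 512 mL ÷ 14100 µg/mL = 0.83 mL
glucose: dilute stock: 1.58% ÷ 50% × 512 mL = 16.18 mL
manganese chloride tetrahydrate: 11.7 mg/L × 0.512 L = 5.99 mg
kanamycin: C1V1 = C2V2 → 23.8 µg/mL × 512 mL ÷ 24400 µg/mL = 0.50 mL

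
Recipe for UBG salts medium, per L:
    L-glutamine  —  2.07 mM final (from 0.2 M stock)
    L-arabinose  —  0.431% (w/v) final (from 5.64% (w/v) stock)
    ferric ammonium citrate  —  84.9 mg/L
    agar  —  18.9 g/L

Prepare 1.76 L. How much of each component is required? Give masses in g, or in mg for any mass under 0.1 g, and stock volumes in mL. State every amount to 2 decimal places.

Scale factor relative to 1 L: 1.76.
L-glutamine: V = C2·V2/C1 = 2.07 mM × 1760 mL ÷ 200 mM = 18.22 mL
L-arabinose: V = C2·V2/C1 = 0.431% ÷ 5.64% × 1760 mL = 134.50 mL
ferric ammonium citrate: 84.9 mg/L × 1.76 L = 149.424 mg = 0.15 g
agar: 18.9 g/L × 1.76 L = 33.26 g

L-glutamine 18.22 mL; L-arabinose 134.50 mL; ferric ammonium citrate 0.15 g; agar 33.26 g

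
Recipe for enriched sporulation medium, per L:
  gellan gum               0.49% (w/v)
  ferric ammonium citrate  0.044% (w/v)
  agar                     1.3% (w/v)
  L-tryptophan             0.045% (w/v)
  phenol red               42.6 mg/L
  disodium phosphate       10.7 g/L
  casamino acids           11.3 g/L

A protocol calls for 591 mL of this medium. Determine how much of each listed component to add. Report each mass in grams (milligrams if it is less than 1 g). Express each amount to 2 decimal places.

Scale factor relative to 1 L: 0.591.
gellan gum: 0.49 g per 100 mL × 591 mL ÷ 100 = 2.90 g
ferric ammonium citrate: 0.044% w/v = 0.44 g/L → 0.44 × 0.591 L = 0.26004 g = 260.04 mg
agar: 1.3% w/v = 13 g/L → 13 × 0.591 L = 7.68 g
L-tryptophan: 0.045 g per 100 mL × 591 mL ÷ 100 = 0.26595 g = 265.95 mg
phenol red: 42.6 mg/L × 0.591 L = 25.18 mg
disodium phosphate: 10.7 g/L × 0.591 L = 6.32 g
casamino acids: 11.3 g/L × 0.591 L = 6.68 g

gellan gum 2.90 g; ferric ammonium citrate 260.04 mg; agar 7.68 g; L-tryptophan 265.95 mg; phenol red 25.18 mg; disodium phosphate 6.32 g; casamino acids 6.68 g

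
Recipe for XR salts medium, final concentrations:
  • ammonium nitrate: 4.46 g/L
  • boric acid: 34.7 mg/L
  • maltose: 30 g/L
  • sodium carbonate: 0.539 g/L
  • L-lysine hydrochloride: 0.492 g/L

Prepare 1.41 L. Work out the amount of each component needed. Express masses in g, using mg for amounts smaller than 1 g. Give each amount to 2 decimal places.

Working volume: 1.41 L.
ammonium nitrate: 4.46 g/L × 1.41 L = 6.29 g
boric acid: 34.7 mg/L × 1.41 L = 48.93 mg
maltose: 30 g/L × 1.41 L = 42.30 g
sodium carbonate: 0.539 g/L × 1.41 L = 0.75999 g = 759.99 mg
L-lysine hydrochloride: 0.492 g/L × 1.41 L = 0.69372 g = 693.72 mg

ammonium nitrate 6.29 g; boric acid 48.93 mg; maltose 42.30 g; sodium carbonate 759.99 mg; L-lysine hydrochloride 693.72 mg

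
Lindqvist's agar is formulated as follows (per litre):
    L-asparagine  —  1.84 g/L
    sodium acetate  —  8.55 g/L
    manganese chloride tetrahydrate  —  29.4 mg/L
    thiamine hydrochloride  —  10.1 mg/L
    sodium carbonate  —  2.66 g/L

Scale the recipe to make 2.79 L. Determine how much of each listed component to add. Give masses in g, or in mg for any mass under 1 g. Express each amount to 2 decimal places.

Scale factor relative to 1 L: 2.79.
L-asparagine: 1.84 g/L × 2.79 L = 5.13 g
sodium acetate: 8.55 g/L × 2.79 L = 23.85 g
manganese chloride tetrahydrate: 29.4 mg/L × 2.79 L = 82.03 mg
thiamine hydrochloride: 10.1 mg/L × 2.79 L = 28.18 mg
sodium carbonate: 2.66 g/L × 2.79 L = 7.42 g

L-asparagine 5.13 g; sodium acetate 23.85 g; manganese chloride tetrahydrate 82.03 mg; thiamine hydrochloride 28.18 mg; sodium carbonate 7.42 g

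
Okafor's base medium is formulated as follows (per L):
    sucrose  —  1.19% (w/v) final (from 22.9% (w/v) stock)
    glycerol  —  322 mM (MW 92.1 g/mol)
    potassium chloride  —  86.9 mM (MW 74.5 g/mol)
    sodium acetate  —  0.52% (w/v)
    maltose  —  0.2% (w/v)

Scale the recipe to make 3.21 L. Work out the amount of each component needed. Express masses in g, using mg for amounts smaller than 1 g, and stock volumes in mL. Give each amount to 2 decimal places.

Working volume: 3.21 L.
sucrose: C1V1 = C2V2 → 1.19% ÷ 22.9% × 3210 mL = 166.81 mL
glycerol: 322 mmol/L × 92.1 g/mol × 3.21 L ÷ 1000 = 95.20 g
potassium chloride: 86.9 mmol/L × 74.5 g/mol × 3.21 L ÷ 1000 = 20.78 g
sodium acetate: 0.52 g per 100 mL × 3210 mL ÷ 100 = 16.69 g
maltose: 0.2 g per 100 mL × 3210 mL ÷ 100 = 6.42 g

sucrose 166.81 mL; glycerol 95.20 g; potassium chloride 20.78 g; sodium acetate 16.69 g; maltose 6.42 g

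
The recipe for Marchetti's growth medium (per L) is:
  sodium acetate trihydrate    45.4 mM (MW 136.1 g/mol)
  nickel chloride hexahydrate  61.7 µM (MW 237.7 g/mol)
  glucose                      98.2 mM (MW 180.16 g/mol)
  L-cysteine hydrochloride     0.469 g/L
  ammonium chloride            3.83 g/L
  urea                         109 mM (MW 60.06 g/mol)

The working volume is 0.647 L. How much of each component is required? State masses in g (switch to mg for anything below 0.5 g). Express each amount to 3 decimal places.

sodium acetate trihydrate 3.998 g; nickel chloride hexahydrate 9.489 mg; glucose 11.447 g; L-cysteine hydrochloride 303.443 mg; ammonium chloride 2.478 g; urea 4.236 g

Scale factor relative to 1 L: 0.647.
sodium acetate trihydrate: 45.4 mmol/L × 136.1 g/mol × 0.647 L ÷ 1000 = 3.998 g
nickel chloride hexahydrate: 61.7 µmol/L × 237.7 g/mol × 0.647 L ÷ 1000 = 9.489 mg
glucose: 98.2 mmol/L × 180.16 g/mol × 0.647 L ÷ 1000 = 11.447 g
L-cysteine hydrochloride: 0.469 g/L × 0.647 L = 0.303443 g = 303.443 mg
ammonium chloride: 3.83 g/L × 0.647 L = 2.478 g
urea: 109 mmol/L × 60.06 g/mol × 0.647 L ÷ 1000 = 4.236 g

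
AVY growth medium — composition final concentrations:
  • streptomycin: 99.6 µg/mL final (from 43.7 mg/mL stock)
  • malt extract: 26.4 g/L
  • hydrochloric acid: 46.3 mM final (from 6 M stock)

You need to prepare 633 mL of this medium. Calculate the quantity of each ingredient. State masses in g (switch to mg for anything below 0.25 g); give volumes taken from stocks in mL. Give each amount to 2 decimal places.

Working volume: 633 mL = 0.633 L.
streptomycin: C1V1 = C2V2 → 99.6 µg/mL × 633 mL ÷ 43700 µg/mL = 1.44 mL
malt extract: 26.4 g/L × 0.633 L = 16.71 g
hydrochloric acid: V = C2·V2/C1 = 46.3 mM × 633 mL ÷ 6000 mM = 4.88 mL

streptomycin 1.44 mL; malt extract 16.71 g; hydrochloric acid 4.88 mL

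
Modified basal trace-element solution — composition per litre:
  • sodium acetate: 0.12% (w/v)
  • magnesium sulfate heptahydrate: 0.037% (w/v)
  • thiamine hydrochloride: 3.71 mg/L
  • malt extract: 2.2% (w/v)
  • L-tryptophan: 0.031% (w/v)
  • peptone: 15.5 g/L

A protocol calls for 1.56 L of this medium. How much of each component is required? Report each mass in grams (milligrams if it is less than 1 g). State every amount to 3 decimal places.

sodium acetate 1.872 g; magnesium sulfate heptahydrate 577.200 mg; thiamine hydrochloride 5.788 mg; malt extract 34.320 g; L-tryptophan 483.600 mg; peptone 24.180 g

Working volume: 1.56 L.
sodium acetate: 0.12% w/v = 1.2 g/L → 1.2 × 1.56 L = 1.872 g
magnesium sulfate heptahydrate: 0.037 g per 100 mL × 1560 mL ÷ 100 = 0.5772 g = 577.200 mg
thiamine hydrochloride: 3.71 mg/L × 1.56 L = 5.788 mg
malt extract: 2.2 g per 100 mL × 1560 mL ÷ 100 = 34.320 g
L-tryptophan: 0.031 g per 100 mL × 1560 mL ÷ 100 = 0.4836 g = 483.600 mg
peptone: 15.5 g/L × 1.56 L = 24.180 g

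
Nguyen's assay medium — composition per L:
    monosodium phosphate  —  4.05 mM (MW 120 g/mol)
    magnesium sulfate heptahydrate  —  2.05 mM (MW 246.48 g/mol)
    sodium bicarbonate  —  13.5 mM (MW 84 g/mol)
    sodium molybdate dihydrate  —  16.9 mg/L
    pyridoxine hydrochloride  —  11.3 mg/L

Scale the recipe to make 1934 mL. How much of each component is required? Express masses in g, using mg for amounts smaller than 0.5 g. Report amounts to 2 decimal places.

monosodium phosphate 0.94 g; magnesium sulfate heptahydrate 0.98 g; sodium bicarbonate 2.19 g; sodium molybdate dihydrate 32.68 mg; pyridoxine hydrochloride 21.85 mg

Scale factor relative to 1 L: 1.934.
monosodium phosphate: 4.05 mmol/L × 120 g/mol × 1.934 L ÷ 1000 = 0.94 g
magnesium sulfate heptahydrate: 2.05 mmol/L × 246.48 g/mol × 1.934 L ÷ 1000 = 0.98 g
sodium bicarbonate: 13.5 mmol/L × 84 g/mol × 1.934 L ÷ 1000 = 2.19 g
sodium molybdate dihydrate: 16.9 mg/L × 1.934 L = 32.68 mg
pyridoxine hydrochloride: 11.3 mg/L × 1.934 L = 21.85 mg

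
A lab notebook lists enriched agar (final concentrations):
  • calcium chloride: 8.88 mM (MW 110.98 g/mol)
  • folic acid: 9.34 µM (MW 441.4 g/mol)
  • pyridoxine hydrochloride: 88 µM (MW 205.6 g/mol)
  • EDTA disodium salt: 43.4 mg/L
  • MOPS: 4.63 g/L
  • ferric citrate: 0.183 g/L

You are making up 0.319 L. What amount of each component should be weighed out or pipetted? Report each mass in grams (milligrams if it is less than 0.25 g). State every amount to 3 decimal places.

Working volume: 0.319 L.
calcium chloride: 8.88 mmol/L × 110.98 g/mol × 0.319 L ÷ 1000 = 0.314 g
folic acid: 9.34 µmol/L × 441.4 g/mol × 0.319 L ÷ 1000 = 1.315 mg
pyridoxine hydrochloride: 88 µmol/L × 205.6 g/mol × 0.319 L ÷ 1000 = 5.772 mg
EDTA disodium salt: 43.4 mg/L × 0.319 L = 13.845 mg
MOPS: 4.63 g/L × 0.319 L = 1.477 g
ferric citrate: 0.183 g/L × 0.319 L = 0.058377 g = 58.377 mg

calcium chloride 0.314 g; folic acid 1.315 mg; pyridoxine hydrochloride 5.772 mg; EDTA disodium salt 13.845 mg; MOPS 1.477 g; ferric citrate 58.377 mg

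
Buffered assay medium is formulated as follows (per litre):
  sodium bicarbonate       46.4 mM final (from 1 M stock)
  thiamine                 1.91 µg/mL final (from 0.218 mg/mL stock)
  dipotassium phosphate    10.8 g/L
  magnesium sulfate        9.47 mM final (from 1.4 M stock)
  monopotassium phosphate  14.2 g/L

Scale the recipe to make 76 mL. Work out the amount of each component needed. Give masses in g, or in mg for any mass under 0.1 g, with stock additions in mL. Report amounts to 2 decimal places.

Working volume: 76 mL = 0.076 L.
sodium bicarbonate: V = C2·V2/C1 = 46.4 mM × 76 mL ÷ 1000 mM = 3.53 mL
thiamine: dilute stock: 1.91 µg/mL × 76 mL ÷ 218 µg/mL = 0.67 mL
dipotassium phosphate: 10.8 g/L × 0.076 L = 0.82 g
magnesium sulfate: V = C2·V2/C1 = 9.47 mM × 76 mL ÷ 1400 mM = 0.51 mL
monopotassium phosphate: 14.2 g/L × 0.076 L = 1.08 g

sodium bicarbonate 3.53 mL; thiamine 0.67 mL; dipotassium phosphate 0.82 g; magnesium sulfate 0.51 mL; monopotassium phosphate 1.08 g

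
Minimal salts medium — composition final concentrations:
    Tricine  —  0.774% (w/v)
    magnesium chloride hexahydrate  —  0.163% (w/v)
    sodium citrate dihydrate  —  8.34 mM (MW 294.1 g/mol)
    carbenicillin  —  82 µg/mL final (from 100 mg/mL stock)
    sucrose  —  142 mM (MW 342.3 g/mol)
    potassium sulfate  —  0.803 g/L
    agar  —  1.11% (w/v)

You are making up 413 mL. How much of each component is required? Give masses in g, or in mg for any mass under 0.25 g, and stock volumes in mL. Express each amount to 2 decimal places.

Tricine 3.20 g; magnesium chloride hexahydrate 0.67 g; sodium citrate dihydrate 1.01 g; carbenicillin 0.34 mL; sucrose 20.07 g; potassium sulfate 0.33 g; agar 4.58 g

Target volume = 413 mL = 0.413 L.
Tricine: 0.774 g per 100 mL × 413 mL ÷ 100 = 3.20 g
magnesium chloride hexahydrate: 0.163 g per 100 mL × 413 mL ÷ 100 = 0.67 g
sodium citrate dihydrate: 8.34 mmol/L × 294.1 g/mol × 0.413 L ÷ 1000 = 1.01 g
carbenicillin: dilute stock: 82 µg/mL × 413 mL ÷ 100000 µg/mL = 0.34 mL
sucrose: 142 mmol/L × 342.3 g/mol × 0.413 L ÷ 1000 = 20.07 g
potassium sulfate: 0.803 g/L × 0.413 L = 0.33 g
agar: 1.11% w/v = 11.1 g/L → 11.1 × 0.413 L = 4.58 g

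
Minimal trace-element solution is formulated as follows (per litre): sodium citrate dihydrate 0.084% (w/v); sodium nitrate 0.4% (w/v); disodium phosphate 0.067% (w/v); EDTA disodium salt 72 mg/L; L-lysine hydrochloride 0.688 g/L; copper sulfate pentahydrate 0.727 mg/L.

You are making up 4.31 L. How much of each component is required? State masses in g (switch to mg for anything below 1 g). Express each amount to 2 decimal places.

Working volume: 4.31 L.
sodium citrate dihydrate: 0.084% w/v = 0.84 g/L → 0.84 × 4.31 L = 3.62 g
sodium nitrate: 0.4 g per 100 mL × 4310 mL ÷ 100 = 17.24 g
disodium phosphate: 0.067% w/v = 0.67 g/L → 0.67 × 4.31 L = 2.89 g
EDTA disodium salt: 72 mg/L × 4.31 L = 310.32 mg
L-lysine hydrochloride: 0.688 g/L × 4.31 L = 2.97 g
copper sulfate pentahydrate: 0.727 mg/L × 4.31 L = 3.13 mg

sodium citrate dihydrate 3.62 g; sodium nitrate 17.24 g; disodium phosphate 2.89 g; EDTA disodium salt 310.32 mg; L-lysine hydrochloride 2.97 g; copper sulfate pentahydrate 3.13 mg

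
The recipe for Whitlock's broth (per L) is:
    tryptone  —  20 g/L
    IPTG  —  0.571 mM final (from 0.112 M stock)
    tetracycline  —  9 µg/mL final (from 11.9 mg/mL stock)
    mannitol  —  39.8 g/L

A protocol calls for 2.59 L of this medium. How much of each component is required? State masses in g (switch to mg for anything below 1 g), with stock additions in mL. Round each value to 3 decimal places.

tryptone 51.800 g; IPTG 13.204 mL; tetracycline 1.959 mL; mannitol 103.082 g

Working volume: 2.59 L.
tryptone: 20 g/L × 2.59 L = 51.800 g
IPTG: V = C2·V2/C1 = 0.571 mM × 2590 mL ÷ 112 mM = 13.204 mL
tetracycline: C1V1 = C2V2 → 9 µg/mL × 2590 mL ÷ 11900 µg/mL = 1.959 mL
mannitol: 39.8 g/L × 2.59 L = 103.082 g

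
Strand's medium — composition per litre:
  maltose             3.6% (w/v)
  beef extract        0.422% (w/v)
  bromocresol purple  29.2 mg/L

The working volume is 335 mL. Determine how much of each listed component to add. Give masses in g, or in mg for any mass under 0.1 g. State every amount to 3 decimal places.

maltose 12.060 g; beef extract 1.414 g; bromocresol purple 9.782 mg

Scale factor relative to 1 L: 0.335.
maltose: 3.6 g per 100 mL × 335 mL ÷ 100 = 12.060 g
beef extract: 0.422% w/v = 4.22 g/L → 4.22 × 0.335 L = 1.414 g
bromocresol purple: 29.2 mg/L × 0.335 L = 9.782 mg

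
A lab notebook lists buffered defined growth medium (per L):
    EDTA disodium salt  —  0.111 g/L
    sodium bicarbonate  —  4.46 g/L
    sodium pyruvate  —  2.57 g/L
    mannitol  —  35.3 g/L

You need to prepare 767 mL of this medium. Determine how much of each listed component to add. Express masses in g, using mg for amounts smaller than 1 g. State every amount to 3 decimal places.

Scale factor relative to 1 L: 0.767.
EDTA disodium salt: 0.111 g/L × 0.767 L = 0.085137 g = 85.137 mg
sodium bicarbonate: 4.46 g/L × 0.767 L = 3.421 g
sodium pyruvate: 2.57 g/L × 0.767 L = 1.971 g
mannitol: 35.3 g/L × 0.767 L = 27.075 g

EDTA disodium salt 85.137 mg; sodium bicarbonate 3.421 g; sodium pyruvate 1.971 g; mannitol 27.075 g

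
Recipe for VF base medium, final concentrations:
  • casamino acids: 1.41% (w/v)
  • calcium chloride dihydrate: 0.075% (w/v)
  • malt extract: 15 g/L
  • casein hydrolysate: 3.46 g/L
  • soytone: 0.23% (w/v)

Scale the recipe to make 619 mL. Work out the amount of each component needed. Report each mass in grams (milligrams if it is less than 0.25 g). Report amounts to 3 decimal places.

Working volume: 619 mL = 0.619 L.
casamino acids: 1.41% w/v = 14.1 g/L → 14.1 × 0.619 L = 8.728 g
calcium chloride dihydrate: 0.075 g per 100 mL × 619 mL ÷ 100 = 0.464 g
malt extract: 15 g/L × 0.619 L = 9.285 g
casein hydrolysate: 3.46 g/L × 0.619 L = 2.142 g
soytone: 0.23% w/v = 2.3 g/L → 2.3 × 0.619 L = 1.424 g

casamino acids 8.728 g; calcium chloride dihydrate 0.464 g; malt extract 9.285 g; casein hydrolysate 2.142 g; soytone 1.424 g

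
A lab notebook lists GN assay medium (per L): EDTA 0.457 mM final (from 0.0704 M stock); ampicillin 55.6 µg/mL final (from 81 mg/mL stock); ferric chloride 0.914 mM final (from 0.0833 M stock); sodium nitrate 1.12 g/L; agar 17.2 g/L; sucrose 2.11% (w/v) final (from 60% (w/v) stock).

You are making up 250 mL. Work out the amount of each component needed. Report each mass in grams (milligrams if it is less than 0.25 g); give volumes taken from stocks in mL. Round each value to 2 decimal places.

Target volume = 250 mL = 0.25 L.
EDTA: C1V1 = C2V2 → 0.457 mM × 250 mL ÷ 70.4 mM = 1.62 mL
ampicillin: C1V1 = C2V2 → 55.6 µg/mL × 250 mL ÷ 81000 µg/mL = 0.17 mL
ferric chloride: dilute stock: 0.914 mM × 250 mL ÷ 83.3 mM = 2.74 mL
sodium nitrate: 1.12 g/L × 0.25 L = 0.28 g
agar: 17.2 g/L × 0.25 L = 4.30 g
sucrose: V = C2·V2/C1 = 2.11% ÷ 60% × 250 mL = 8.79 mL

EDTA 1.62 mL; ampicillin 0.17 mL; ferric chloride 2.74 mL; sodium nitrate 0.28 g; agar 4.30 g; sucrose 8.79 mL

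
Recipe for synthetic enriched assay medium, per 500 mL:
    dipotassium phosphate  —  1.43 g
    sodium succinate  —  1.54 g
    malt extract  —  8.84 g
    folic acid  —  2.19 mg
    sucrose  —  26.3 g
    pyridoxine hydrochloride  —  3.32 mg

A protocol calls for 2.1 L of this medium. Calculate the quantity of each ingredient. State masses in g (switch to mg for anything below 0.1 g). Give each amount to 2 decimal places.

Scale factor = 2100 mL / 500 mL = 4.2.
dipotassium phosphate: 1.43 g × (2100 mL / 500 mL) = 6.01 g
sodium succinate: 1.54 g × (2100 mL / 500 mL) = 6.47 g
malt extract: 8.84 g × (2100 mL / 500 mL) = 37.13 g
folic acid: 2.19 mg × (2100 mL / 500 mL) = 9.20 mg
sucrose: 26.3 g × (2100 mL / 500 mL) = 110.46 g
pyridoxine hydrochloride: 3.32 mg × (2100 mL / 500 mL) = 13.94 mg

dipotassium phosphate 6.01 g; sodium succinate 6.47 g; malt extract 37.13 g; folic acid 9.20 mg; sucrose 110.46 g; pyridoxine hydrochloride 13.94 mg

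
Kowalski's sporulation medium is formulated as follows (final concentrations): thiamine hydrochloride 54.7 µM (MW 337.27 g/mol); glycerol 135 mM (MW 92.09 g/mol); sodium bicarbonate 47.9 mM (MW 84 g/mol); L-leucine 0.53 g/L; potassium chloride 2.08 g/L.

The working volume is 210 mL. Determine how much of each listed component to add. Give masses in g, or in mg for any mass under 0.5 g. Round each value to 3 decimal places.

Scale factor relative to 1 L: 0.21.
thiamine hydrochloride: 54.7 µmol/L × 337.27 g/mol × 0.21 L ÷ 1000 = 3.874 mg
glycerol: 135 mmol/L × 92.09 g/mol × 0.21 L ÷ 1000 = 2.611 g
sodium bicarbonate: 47.9 mmol/L × 84 g/mol × 0.21 L ÷ 1000 = 0.845 g
L-leucine: 0.53 g/L × 0.21 L = 0.1113 g = 111.300 mg
potassium chloride: 2.08 g/L × 0.21 L = 0.4368 g = 436.800 mg

thiamine hydrochloride 3.874 mg; glycerol 2.611 g; sodium bicarbonate 0.845 g; L-leucine 111.300 mg; potassium chloride 436.800 mg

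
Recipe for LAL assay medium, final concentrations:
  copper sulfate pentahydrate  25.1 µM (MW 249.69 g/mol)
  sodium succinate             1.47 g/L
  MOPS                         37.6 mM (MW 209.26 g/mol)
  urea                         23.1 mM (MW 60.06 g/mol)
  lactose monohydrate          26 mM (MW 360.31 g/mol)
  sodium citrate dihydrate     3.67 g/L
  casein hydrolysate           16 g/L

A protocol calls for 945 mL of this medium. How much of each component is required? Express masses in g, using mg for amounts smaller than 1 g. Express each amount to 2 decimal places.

Target volume = 945 mL = 0.945 L.
copper sulfate pentahydrate: 25.1 µmol/L × 249.69 g/mol × 0.945 L ÷ 1000 = 5.92 mg
sodium succinate: 1.47 g/L × 0.945 L = 1.39 g
MOPS: 37.6 mmol/L × 209.26 g/mol × 0.945 L ÷ 1000 = 7.44 g
urea: 23.1 mmol/L × 60.06 g/mol × 0.945 L ÷ 1000 = 1.31 g
lactose monohydrate: 26 mmol/L × 360.31 g/mol × 0.945 L ÷ 1000 = 8.85 g
sodium citrate dihydrate: 3.67 g/L × 0.945 L = 3.47 g
casein hydrolysate: 16 g/L × 0.945 L = 15.12 g

copper sulfate pentahydrate 5.92 mg; sodium succinate 1.39 g; MOPS 7.44 g; urea 1.31 g; lactose monohydrate 8.85 g; sodium citrate dihydrate 3.47 g; casein hydrolysate 15.12 g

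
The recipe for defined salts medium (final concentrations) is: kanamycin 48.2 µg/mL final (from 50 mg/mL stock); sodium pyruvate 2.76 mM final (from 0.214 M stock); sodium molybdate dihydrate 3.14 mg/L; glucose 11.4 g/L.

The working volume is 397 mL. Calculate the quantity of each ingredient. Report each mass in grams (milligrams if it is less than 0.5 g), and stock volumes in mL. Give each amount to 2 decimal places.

Target volume = 397 mL = 0.397 L.
kanamycin: V = C2·V2/C1 = 48.2 µg/mL × 397 mL ÷ 50000 µg/mL = 0.38 mL
sodium pyruvate: V = C2·V2/C1 = 2.76 mM × 397 mL ÷ 214 mM = 5.12 mL
sodium molybdate dihydrate: 3.14 mg/L × 0.397 L = 1.25 mg
glucose: 11.4 g/L × 0.397 L = 4.53 g

kanamycin 0.38 mL; sodium pyruvate 5.12 mL; sodium molybdate dihydrate 1.25 mg; glucose 4.53 g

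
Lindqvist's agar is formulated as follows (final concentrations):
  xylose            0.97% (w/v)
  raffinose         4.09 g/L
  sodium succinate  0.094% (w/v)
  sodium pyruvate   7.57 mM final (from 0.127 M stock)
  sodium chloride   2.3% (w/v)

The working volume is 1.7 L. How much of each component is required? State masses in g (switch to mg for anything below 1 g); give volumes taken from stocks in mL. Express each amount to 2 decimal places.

xylose 16.49 g; raffinose 6.95 g; sodium succinate 1.60 g; sodium pyruvate 101.33 mL; sodium chloride 39.10 g

Working volume: 1.7 L.
xylose: 0.97% w/v = 9.7 g/L → 9.7 × 1.7 L = 16.49 g
raffinose: 4.09 g/L × 1.7 L = 6.95 g
sodium succinate: 0.094% w/v = 0.94 g/L → 0.94 × 1.7 L = 1.60 g
sodium pyruvate: C1V1 = C2V2 → 7.57 mM × 1700 mL ÷ 127 mM = 101.33 mL
sodium chloride: 2.3% w/v = 23 g/L → 23 × 1.7 L = 39.10 g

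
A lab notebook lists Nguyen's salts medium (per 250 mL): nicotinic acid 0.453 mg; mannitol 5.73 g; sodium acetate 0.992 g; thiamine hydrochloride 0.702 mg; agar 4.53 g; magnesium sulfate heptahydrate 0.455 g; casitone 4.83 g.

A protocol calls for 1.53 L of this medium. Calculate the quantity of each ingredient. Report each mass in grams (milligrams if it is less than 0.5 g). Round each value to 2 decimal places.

Ratio of target to recipe volume: 1530 / 250 = 6.12.
nicotinic acid: 0.453 mg × (1530 mL / 250 mL) = 2.77 mg
mannitol: 5.73 g × (1530 mL / 250 mL) = 35.07 g
sodium acetate: 0.992 g × (1530 mL / 250 mL) = 6.07 g
thiamine hydrochloride: 0.702 mg × (1530 mL / 250 mL) = 4.30 mg
agar: 4.53 g × (1530 mL / 250 mL) = 27.72 g
magnesium sulfate heptahydrate: 0.455 g × (1530 mL / 250 mL) = 2.78 g
casitone: 4.83 g × (1530 mL / 250 mL) = 29.56 g

nicotinic acid 2.77 mg; mannitol 35.07 g; sodium acetate 6.07 g; thiamine hydrochloride 4.30 mg; agar 27.72 g; magnesium sulfate heptahydrate 2.78 g; casitone 29.56 g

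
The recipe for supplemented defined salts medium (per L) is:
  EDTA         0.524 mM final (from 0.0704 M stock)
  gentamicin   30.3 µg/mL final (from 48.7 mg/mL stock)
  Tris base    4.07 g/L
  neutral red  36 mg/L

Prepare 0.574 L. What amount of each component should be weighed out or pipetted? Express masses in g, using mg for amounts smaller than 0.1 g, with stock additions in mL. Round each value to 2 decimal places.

Scale factor relative to 1 L: 0.574.
EDTA: C1V1 = C2V2 → 0.524 mM × 574 mL ÷ 70.4 mM = 4.27 mL
gentamicin: C1V1 = C2V2 → 30.3 µg/mL × 574 mL ÷ 48700 µg/mL = 0.36 mL
Tris base: 4.07 g/L × 0.574 L = 2.34 g
neutral red: 36 mg/L × 0.574 L = 20.66 mg

EDTA 4.27 mL; gentamicin 0.36 mL; Tris base 2.34 g; neutral red 20.66 mg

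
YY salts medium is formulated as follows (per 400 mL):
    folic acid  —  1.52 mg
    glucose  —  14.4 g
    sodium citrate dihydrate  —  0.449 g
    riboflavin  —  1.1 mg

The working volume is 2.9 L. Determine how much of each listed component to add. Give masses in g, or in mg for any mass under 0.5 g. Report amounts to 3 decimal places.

folic acid 11.020 mg; glucose 104.400 g; sodium citrate dihydrate 3.255 g; riboflavin 7.975 mg

Ratio of target to recipe volume: 2900 / 400 = 7.25.
folic acid: 1.52 mg × (2900 mL / 400 mL) = 11.020 mg
glucose: 14.4 g × (2900 mL / 400 mL) = 104.400 g
sodium citrate dihydrate: 0.449 g × (2900 mL / 400 mL) = 3.255 g
riboflavin: 1.1 mg × (2900 mL / 400 mL) = 7.975 mg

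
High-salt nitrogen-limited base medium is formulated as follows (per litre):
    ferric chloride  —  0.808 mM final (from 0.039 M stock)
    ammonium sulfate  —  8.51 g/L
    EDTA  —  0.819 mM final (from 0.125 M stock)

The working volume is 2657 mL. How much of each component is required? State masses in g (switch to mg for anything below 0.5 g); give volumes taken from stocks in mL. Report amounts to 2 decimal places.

ferric chloride 55.05 mL; ammonium sulfate 22.61 g; EDTA 17.41 mL

Scale factor relative to 1 L: 2.657.
ferric chloride: V = C2·V2/C1 = 0.808 mM × 2657 mL ÷ 39 mM = 55.05 mL
ammonium sulfate: 8.51 g/L × 2.657 L = 22.61 g
EDTA: dilute stock: 0.819 mM × 2657 mL ÷ 125 mM = 17.41 mL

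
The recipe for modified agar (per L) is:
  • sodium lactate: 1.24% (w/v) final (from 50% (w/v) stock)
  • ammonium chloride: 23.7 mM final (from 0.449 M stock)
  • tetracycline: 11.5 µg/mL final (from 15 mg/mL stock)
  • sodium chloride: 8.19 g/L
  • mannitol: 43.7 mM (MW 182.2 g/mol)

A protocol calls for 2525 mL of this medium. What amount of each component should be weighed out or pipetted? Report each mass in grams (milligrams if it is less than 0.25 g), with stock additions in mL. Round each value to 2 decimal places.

sodium lactate 62.62 mL; ammonium chloride 133.28 mL; tetracycline 1.94 mL; sodium chloride 20.68 g; mannitol 20.10 g

Scale factor relative to 1 L: 2.525.
sodium lactate: dilute stock: 1.24% ÷ 50% × 2525 mL = 62.62 mL
ammonium chloride: C1V1 = C2V2 → 23.7 mM × 2525 mL ÷ 449 mM = 133.28 mL
tetracycline: dilute stock: 11.5 µg/mL × 2525 mL ÷ 15000 µg/mL = 1.94 mL
sodium chloride: 8.19 g/L × 2.525 L = 20.68 g
mannitol: 43.7 mmol/L × 182.2 g/mol × 2.525 L ÷ 1000 = 20.10 g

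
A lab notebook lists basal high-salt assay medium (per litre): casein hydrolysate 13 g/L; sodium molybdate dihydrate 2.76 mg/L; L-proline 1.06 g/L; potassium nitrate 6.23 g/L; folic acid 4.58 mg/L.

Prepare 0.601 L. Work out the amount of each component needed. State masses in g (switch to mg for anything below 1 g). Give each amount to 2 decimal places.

Scale factor relative to 1 L: 0.601.
casein hydrolysate: 13 g/L × 0.601 L = 7.81 g
sodium molybdate dihydrate: 2.76 mg/L × 0.601 L = 1.66 mg
L-proline: 1.06 g/L × 0.601 L = 0.63706 g = 637.06 mg
potassium nitrate: 6.23 g/L × 0.601 L = 3.74 g
folic acid: 4.58 mg/L × 0.601 L = 2.75 mg

casein hydrolysate 7.81 g; sodium molybdate dihydrate 1.66 mg; L-proline 637.06 mg; potassium nitrate 3.74 g; folic acid 2.75 mg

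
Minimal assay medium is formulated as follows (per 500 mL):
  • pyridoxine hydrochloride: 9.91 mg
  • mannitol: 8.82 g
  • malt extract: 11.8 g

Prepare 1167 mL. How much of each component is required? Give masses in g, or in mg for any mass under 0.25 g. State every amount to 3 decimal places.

pyridoxine hydrochloride 23.130 mg; mannitol 20.586 g; malt extract 27.541 g

Scale factor = 1167 mL / 500 mL = 2.334.
pyridoxine hydrochloride: 9.91 mg × (1167 mL / 500 mL) = 23.130 mg
mannitol: 8.82 g × (1167 mL / 500 mL) = 20.586 g
malt extract: 11.8 g × (1167 mL / 500 mL) = 27.541 g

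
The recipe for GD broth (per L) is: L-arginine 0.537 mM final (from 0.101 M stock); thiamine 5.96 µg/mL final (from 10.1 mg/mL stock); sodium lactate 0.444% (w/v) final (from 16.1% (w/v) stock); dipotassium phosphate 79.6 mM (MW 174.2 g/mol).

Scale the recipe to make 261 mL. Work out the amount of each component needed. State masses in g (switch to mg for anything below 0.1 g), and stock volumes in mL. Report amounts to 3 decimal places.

L-arginine 1.388 mL; thiamine 0.154 mL; sodium lactate 7.198 mL; dipotassium phosphate 3.619 g

Target volume = 261 mL = 0.261 L.
L-arginine: V = C2·V2/C1 = 0.537 mM × 261 mL ÷ 101 mM = 1.388 mL
thiamine: dilute stock: 5.96 µg/mL × 261 mL ÷ 10100 µg/mL = 0.154 mL
sodium lactate: C1V1 = C2V2 → 0.444% ÷ 16.1% × 261 mL = 7.198 mL
dipotassium phosphate: 79.6 mmol/L × 174.2 g/mol × 0.261 L ÷ 1000 = 3.619 g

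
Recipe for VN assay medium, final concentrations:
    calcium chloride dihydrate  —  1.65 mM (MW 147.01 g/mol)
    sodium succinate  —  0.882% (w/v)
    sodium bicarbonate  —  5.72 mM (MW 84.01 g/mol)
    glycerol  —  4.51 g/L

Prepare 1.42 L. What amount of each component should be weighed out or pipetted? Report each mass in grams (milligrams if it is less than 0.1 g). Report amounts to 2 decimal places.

Scale factor relative to 1 L: 1.42.
calcium chloride dihydrate: 1.65 mmol/L × 147.01 g/mol × 1.42 L ÷ 1000 = 0.34 g
sodium succinate: 0.882 g per 100 mL × 1420 mL ÷ 100 = 12.52 g
sodium bicarbonate: 5.72 mmol/L × 84.01 g/mol × 1.42 L ÷ 1000 = 0.68 g
glycerol: 4.51 g/L × 1.42 L = 6.40 g

calcium chloride dihydrate 0.34 g; sodium succinate 12.52 g; sodium bicarbonate 0.68 g; glycerol 6.40 g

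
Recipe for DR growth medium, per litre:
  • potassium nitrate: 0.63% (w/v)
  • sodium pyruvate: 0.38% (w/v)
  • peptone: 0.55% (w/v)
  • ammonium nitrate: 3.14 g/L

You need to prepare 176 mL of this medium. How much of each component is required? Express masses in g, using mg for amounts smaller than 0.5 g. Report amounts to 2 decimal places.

Target volume = 176 mL = 0.176 L.
potassium nitrate: 0.63 g per 100 mL × 176 mL ÷ 100 = 1.11 g
sodium pyruvate: 0.38% w/v = 3.8 g/L → 3.8 × 0.176 L = 0.67 g
peptone: 0.55% w/v = 5.5 g/L → 5.5 × 0.176 L = 0.97 g
ammonium nitrate: 3.14 g/L × 0.176 L = 0.55 g

potassium nitrate 1.11 g; sodium pyruvate 0.67 g; peptone 0.97 g; ammonium nitrate 0.55 g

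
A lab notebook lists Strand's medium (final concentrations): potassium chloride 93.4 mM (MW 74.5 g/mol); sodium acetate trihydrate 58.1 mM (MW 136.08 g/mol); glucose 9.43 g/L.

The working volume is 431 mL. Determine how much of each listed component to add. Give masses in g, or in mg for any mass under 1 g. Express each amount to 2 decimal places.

potassium chloride 3.00 g; sodium acetate trihydrate 3.41 g; glucose 4.06 g

Working volume: 431 mL = 0.431 L.
potassium chloride: 93.4 mmol/L × 74.5 g/mol × 0.431 L ÷ 1000 = 3.00 g
sodium acetate trihydrate: 58.1 mmol/L × 136.08 g/mol × 0.431 L ÷ 1000 = 3.41 g
glucose: 9.43 g/L × 0.431 L = 4.06 g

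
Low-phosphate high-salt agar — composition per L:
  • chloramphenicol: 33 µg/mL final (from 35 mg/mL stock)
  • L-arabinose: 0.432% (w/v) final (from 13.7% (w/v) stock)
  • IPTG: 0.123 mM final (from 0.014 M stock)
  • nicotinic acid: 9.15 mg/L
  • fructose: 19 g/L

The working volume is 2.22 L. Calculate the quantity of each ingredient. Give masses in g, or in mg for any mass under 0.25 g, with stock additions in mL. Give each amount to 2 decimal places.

Scale factor relative to 1 L: 2.22.
chloramphenicol: V = C2·V2/C1 = 33 µg/mL × 2220 mL ÷ 35000 µg/mL = 2.09 mL
L-arabinose: C1V1 = C2V2 → 0.432% ÷ 13.7% × 2220 mL = 70.00 mL
IPTG: C1V1 = C2V2 → 0.123 mM × 2220 mL ÷ 14 mM = 19.50 mL
nicotinic acid: 9.15 mg/L × 2.22 L = 20.31 mg
fructose: 19 g/L × 2.22 L = 42.18 g

chloramphenicol 2.09 mL; L-arabinose 70.00 mL; IPTG 19.50 mL; nicotinic acid 20.31 mg; fructose 42.18 g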